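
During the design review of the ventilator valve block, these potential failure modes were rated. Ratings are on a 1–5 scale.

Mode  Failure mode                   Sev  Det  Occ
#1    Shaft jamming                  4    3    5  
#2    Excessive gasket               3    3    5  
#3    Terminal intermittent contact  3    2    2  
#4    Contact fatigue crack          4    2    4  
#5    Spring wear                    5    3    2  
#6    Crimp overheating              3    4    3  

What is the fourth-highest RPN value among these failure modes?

32

RPN = Severity × Occurrence × Detection:
  #1: 4 × 5 × 3 = 60
  #2: 3 × 5 × 3 = 45
  #3: 3 × 2 × 2 = 12
  #4: 4 × 4 × 2 = 32
  #5: 5 × 2 × 3 = 30
  #6: 3 × 3 × 4 = 36
Sorted descending: 60, 45, 36, 32, 30, 12.
The fourth-highest RPN is 32 (#4).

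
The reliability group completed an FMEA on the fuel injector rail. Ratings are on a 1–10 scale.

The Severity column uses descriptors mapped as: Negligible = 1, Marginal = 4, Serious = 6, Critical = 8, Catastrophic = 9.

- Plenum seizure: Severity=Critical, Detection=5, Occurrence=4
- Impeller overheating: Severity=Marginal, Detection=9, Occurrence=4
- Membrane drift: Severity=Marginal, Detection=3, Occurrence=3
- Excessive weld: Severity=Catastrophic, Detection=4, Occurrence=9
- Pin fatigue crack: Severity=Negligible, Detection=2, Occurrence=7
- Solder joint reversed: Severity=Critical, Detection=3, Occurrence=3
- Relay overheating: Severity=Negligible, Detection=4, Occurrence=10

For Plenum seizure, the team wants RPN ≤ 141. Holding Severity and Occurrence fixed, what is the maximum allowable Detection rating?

4

Plenum seizure: S=8, O=4, D=5 → current RPN = 160.
Fixed product = 32. Need 32 × D ≤ 141, so D ≤ 141/32 = 4.41.
Maximum integer Detection rating = 4 (gives RPN 128; D=5 would give 160 > 141).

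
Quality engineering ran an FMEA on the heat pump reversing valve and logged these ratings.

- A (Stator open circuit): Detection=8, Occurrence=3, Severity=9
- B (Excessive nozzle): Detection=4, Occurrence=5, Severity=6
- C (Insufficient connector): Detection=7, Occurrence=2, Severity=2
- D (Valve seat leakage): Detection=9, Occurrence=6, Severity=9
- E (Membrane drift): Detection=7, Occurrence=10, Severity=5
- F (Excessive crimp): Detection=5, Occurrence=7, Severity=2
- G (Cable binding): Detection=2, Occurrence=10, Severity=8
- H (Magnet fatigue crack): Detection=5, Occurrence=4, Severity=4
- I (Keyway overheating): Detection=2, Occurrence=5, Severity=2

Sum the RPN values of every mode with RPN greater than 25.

RPN = Severity × Occurrence × Detection:
  A: 9 × 3 × 8 = 216
  B: 6 × 5 × 4 = 120
  C: 2 × 2 × 7 = 28
  D: 9 × 6 × 9 = 486
  E: 5 × 10 × 7 = 350
  F: 2 × 7 × 5 = 70
  G: 8 × 10 × 2 = 160
  H: 4 × 4 × 5 = 80
  I: 2 × 5 × 2 = 20
RPN > 25: A (216), B (120), C (28), D (486), E (350), F (70), G (160), H (80).
Sum: 216 + 120 + 28 + 486 + 350 + 70 + 160 + 80 = 1510.

1510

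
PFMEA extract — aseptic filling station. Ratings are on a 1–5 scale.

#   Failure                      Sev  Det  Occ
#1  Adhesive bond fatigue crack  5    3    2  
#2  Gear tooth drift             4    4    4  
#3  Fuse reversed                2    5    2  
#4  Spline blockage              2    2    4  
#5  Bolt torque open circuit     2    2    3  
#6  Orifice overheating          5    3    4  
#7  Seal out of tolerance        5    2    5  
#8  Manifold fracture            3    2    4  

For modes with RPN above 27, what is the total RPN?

RPN = Severity × Occurrence × Detection:
  #1: 5 × 2 × 3 = 30
  #2: 4 × 4 × 4 = 64
  #3: 2 × 2 × 5 = 20
  #4: 2 × 4 × 2 = 16
  #5: 2 × 3 × 2 = 12
  #6: 5 × 4 × 3 = 60
  #7: 5 × 5 × 2 = 50
  #8: 3 × 4 × 2 = 24
RPN > 27: #1 (30), #2 (64), #6 (60), #7 (50).
Sum: 30 + 64 + 60 + 50 = 204.

204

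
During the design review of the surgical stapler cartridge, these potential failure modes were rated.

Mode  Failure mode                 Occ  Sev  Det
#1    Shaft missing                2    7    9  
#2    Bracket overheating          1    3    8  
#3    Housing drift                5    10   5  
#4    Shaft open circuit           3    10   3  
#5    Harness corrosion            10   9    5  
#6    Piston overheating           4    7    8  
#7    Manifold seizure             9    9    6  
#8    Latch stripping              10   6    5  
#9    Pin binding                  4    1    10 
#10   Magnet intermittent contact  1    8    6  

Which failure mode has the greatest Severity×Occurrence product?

#5

Criticality = Severity × Occurrence:
  #1: 7 × 2 = 14
  #2: 3 × 1 = 3
  #3: 10 × 5 = 50
  #4: 10 × 3 = 30
  #5: 9 × 10 = 90
  #6: 7 × 4 = 28
  #7: 9 × 9 = 81
  #8: 6 × 10 = 60
  #9: 1 × 4 = 4
  #10: 8 × 1 = 8
Highest criticality is 90 → #5.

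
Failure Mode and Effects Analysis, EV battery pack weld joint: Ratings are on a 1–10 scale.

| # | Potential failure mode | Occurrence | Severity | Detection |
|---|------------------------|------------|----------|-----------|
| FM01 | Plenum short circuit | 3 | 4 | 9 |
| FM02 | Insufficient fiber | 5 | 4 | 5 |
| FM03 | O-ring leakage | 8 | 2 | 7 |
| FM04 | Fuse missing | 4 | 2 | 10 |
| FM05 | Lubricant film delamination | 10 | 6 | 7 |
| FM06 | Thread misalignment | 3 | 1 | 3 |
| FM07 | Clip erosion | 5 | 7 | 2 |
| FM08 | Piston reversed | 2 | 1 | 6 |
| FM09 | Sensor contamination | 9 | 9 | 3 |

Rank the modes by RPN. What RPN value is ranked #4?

108

RPN = Severity × Occurrence × Detection:
  FM01: 4 × 3 × 9 = 108
  FM02: 4 × 5 × 5 = 100
  FM03: 2 × 8 × 7 = 112
  FM04: 2 × 4 × 10 = 80
  FM05: 6 × 10 × 7 = 420
  FM06: 1 × 3 × 3 = 9
  FM07: 7 × 5 × 2 = 70
  FM08: 1 × 2 × 6 = 12
  FM09: 9 × 9 × 3 = 243
Sorted descending: 420, 243, 112, 108, 100, 80, 70, 12, 9.
The fourth-highest RPN is 108 (FM01).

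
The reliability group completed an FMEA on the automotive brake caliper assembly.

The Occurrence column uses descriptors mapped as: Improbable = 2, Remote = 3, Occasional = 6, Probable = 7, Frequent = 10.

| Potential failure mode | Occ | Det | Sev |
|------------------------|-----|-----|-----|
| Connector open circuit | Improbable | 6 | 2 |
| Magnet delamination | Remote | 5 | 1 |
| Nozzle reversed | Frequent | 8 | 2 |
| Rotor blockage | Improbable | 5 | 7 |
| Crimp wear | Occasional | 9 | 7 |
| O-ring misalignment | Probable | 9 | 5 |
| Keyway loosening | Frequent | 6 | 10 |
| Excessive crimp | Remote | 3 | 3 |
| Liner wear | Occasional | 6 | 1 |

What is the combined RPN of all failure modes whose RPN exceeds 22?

1610

RPN = Severity × Occurrence × Detection:
  Connector open circuit: 2 × 2 × 6 = 24
  Magnet delamination: 1 × 3 × 5 = 15
  Nozzle reversed: 2 × 10 × 8 = 160
  Rotor blockage: 7 × 2 × 5 = 70
  Crimp wear: 7 × 6 × 9 = 378
  O-ring misalignment: 5 × 7 × 9 = 315
  Keyway loosening: 10 × 10 × 6 = 600
  Excessive crimp: 3 × 3 × 3 = 27
  Liner wear: 1 × 6 × 6 = 36
RPN > 22: Connector open circuit (24), Nozzle reversed (160), Rotor blockage (70), Crimp wear (378), O-ring misalignment (315), Keyway loosening (600), Excessive crimp (27), Liner wear (36).
Sum: 24 + 160 + 70 + 378 + 315 + 600 + 27 + 36 = 1610.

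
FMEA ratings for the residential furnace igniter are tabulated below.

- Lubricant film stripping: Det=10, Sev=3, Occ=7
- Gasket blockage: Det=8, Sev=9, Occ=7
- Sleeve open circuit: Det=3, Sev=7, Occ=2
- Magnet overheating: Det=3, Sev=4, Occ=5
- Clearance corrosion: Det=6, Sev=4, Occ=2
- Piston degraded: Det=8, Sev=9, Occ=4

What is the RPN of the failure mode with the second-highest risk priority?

RPN = Severity × Occurrence × Detection:
  Lubricant film stripping: 3 × 7 × 10 = 210
  Gasket blockage: 9 × 7 × 8 = 504
  Sleeve open circuit: 7 × 2 × 3 = 42
  Magnet overheating: 4 × 5 × 3 = 60
  Clearance corrosion: 4 × 2 × 6 = 48
  Piston degraded: 9 × 4 × 8 = 288
Sorted descending: 504, 288, 210, 60, 48, 42.
The second-highest RPN is 288 (Piston degraded).

288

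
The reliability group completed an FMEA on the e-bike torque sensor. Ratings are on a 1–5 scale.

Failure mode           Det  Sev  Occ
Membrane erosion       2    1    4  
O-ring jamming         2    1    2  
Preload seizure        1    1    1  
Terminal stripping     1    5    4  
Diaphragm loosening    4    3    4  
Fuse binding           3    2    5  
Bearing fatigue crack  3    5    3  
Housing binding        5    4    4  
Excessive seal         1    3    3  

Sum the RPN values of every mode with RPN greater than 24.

RPN = Severity × Occurrence × Detection:
  Membrane erosion: 1 × 4 × 2 = 8
  O-ring jamming: 1 × 2 × 2 = 4
  Preload seizure: 1 × 1 × 1 = 1
  Terminal stripping: 5 × 4 × 1 = 20
  Diaphragm loosening: 3 × 4 × 4 = 48
  Fuse binding: 2 × 5 × 3 = 30
  Bearing fatigue crack: 5 × 3 × 3 = 45
  Housing binding: 4 × 4 × 5 = 80
  Excessive seal: 3 × 3 × 1 = 9
RPN > 24: Diaphragm loosening (48), Fuse binding (30), Bearing fatigue crack (45), Housing binding (80).
Sum: 48 + 30 + 45 + 80 = 203.

203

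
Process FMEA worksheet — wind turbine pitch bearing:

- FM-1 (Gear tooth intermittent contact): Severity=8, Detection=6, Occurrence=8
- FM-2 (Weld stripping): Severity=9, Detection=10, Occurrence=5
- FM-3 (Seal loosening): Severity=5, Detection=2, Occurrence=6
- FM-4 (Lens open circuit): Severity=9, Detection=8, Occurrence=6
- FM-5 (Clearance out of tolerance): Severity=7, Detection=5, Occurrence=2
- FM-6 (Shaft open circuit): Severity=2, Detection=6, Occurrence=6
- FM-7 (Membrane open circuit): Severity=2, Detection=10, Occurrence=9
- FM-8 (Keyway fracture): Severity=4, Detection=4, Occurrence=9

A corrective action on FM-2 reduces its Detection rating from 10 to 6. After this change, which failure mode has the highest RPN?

FM-4

RPN = Severity × Occurrence × Detection:
  FM-1: 8 × 8 × 6 = 384
  FM-2: 9 × 5 × 10 = 450
  FM-3: 5 × 6 × 2 = 60
  FM-4: 9 × 6 × 8 = 432
  FM-5: 7 × 2 × 5 = 70
  FM-6: 2 × 6 × 6 = 72
  FM-7: 2 × 9 × 10 = 180
  FM-8: 4 × 9 × 4 = 144
After action: FM-2 → 9 × 5 × 6 = 270.
Revised RPNs: FM-4=432, FM-1=384, FM-2=270, FM-7=180, FM-8=144, FM-6=72, FM-5=70, FM-3=60.
Highest is now FM-4 (432).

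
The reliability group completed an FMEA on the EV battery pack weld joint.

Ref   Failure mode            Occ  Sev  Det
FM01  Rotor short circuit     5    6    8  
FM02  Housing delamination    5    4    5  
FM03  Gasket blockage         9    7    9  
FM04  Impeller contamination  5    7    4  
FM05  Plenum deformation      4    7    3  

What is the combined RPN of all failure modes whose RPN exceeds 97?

RPN = Severity × Occurrence × Detection:
  FM01: 6 × 5 × 8 = 240
  FM02: 4 × 5 × 5 = 100
  FM03: 7 × 9 × 9 = 567
  FM04: 7 × 5 × 4 = 140
  FM05: 7 × 4 × 3 = 84
RPN > 97: FM01 (240), FM02 (100), FM03 (567), FM04 (140).
Sum: 240 + 100 + 567 + 140 = 1047.

1047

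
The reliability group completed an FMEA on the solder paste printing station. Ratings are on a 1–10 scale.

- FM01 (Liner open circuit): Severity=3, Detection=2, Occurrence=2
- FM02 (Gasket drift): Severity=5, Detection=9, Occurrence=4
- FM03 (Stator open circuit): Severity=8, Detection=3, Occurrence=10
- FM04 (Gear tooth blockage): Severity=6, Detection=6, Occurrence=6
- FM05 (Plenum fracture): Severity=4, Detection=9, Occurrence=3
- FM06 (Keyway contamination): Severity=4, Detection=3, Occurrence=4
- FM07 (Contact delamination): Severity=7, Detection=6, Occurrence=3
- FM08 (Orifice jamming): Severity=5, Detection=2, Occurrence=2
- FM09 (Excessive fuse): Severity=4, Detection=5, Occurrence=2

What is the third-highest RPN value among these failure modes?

180

RPN = Severity × Occurrence × Detection:
  FM01: 3 × 2 × 2 = 12
  FM02: 5 × 4 × 9 = 180
  FM03: 8 × 10 × 3 = 240
  FM04: 6 × 6 × 6 = 216
  FM05: 4 × 3 × 9 = 108
  FM06: 4 × 4 × 3 = 48
  FM07: 7 × 3 × 6 = 126
  FM08: 5 × 2 × 2 = 20
  FM09: 4 × 2 × 5 = 40
Sorted descending: 240, 216, 180, 126, 108, 48, 40, 20, 12.
The third-highest RPN is 180 (FM02).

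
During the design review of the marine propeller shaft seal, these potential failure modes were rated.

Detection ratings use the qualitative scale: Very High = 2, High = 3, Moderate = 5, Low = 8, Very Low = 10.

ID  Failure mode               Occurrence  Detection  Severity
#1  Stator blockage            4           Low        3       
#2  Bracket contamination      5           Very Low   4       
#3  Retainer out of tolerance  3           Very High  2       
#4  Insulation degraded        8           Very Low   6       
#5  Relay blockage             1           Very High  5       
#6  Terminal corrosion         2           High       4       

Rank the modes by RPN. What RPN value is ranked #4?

24

RPN = Severity × Occurrence × Detection:
  #1: 3 × 4 × 8 = 96
  #2: 4 × 5 × 10 = 200
  #3: 2 × 3 × 2 = 12
  #4: 6 × 8 × 10 = 480
  #5: 5 × 1 × 2 = 10
  #6: 4 × 2 × 3 = 24
Sorted descending: 480, 200, 96, 24, 12, 10.
The fourth-highest RPN is 24 (#6).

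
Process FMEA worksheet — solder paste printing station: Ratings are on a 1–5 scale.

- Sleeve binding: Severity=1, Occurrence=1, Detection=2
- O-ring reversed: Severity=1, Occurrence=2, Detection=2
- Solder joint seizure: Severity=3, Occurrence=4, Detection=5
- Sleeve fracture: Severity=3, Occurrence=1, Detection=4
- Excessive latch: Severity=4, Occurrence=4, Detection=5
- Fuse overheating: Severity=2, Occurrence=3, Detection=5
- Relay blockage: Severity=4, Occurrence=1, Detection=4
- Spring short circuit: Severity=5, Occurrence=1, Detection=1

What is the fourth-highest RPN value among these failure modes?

16

RPN = Severity × Occurrence × Detection:
  Sleeve binding: 1 × 1 × 2 = 2
  O-ring reversed: 1 × 2 × 2 = 4
  Solder joint seizure: 3 × 4 × 5 = 60
  Sleeve fracture: 3 × 1 × 4 = 12
  Excessive latch: 4 × 4 × 5 = 80
  Fuse overheating: 2 × 3 × 5 = 30
  Relay blockage: 4 × 1 × 4 = 16
  Spring short circuit: 5 × 1 × 1 = 5
Sorted descending: 80, 60, 30, 16, 12, 5, 4, 2.
The fourth-highest RPN is 16 (Relay blockage).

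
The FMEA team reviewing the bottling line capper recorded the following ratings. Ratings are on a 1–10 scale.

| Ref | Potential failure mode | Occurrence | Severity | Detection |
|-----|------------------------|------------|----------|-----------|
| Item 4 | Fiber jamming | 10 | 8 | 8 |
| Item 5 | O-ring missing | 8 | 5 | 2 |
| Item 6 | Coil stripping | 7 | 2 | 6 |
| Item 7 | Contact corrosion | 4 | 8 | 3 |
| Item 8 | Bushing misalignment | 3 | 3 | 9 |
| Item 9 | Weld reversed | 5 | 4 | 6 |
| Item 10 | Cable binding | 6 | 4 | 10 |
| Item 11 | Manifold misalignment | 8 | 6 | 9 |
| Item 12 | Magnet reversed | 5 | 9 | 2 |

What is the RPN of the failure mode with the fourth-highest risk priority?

RPN = Severity × Occurrence × Detection:
  Item 4: 8 × 10 × 8 = 640
  Item 5: 5 × 8 × 2 = 80
  Item 6: 2 × 7 × 6 = 84
  Item 7: 8 × 4 × 3 = 96
  Item 8: 3 × 3 × 9 = 81
  Item 9: 4 × 5 × 6 = 120
  Item 10: 4 × 6 × 10 = 240
  Item 11: 6 × 8 × 9 = 432
  Item 12: 9 × 5 × 2 = 90
Sorted descending: 640, 432, 240, 120, 96, 90, 84, 81, 80.
The fourth-highest RPN is 120 (Item 9).

120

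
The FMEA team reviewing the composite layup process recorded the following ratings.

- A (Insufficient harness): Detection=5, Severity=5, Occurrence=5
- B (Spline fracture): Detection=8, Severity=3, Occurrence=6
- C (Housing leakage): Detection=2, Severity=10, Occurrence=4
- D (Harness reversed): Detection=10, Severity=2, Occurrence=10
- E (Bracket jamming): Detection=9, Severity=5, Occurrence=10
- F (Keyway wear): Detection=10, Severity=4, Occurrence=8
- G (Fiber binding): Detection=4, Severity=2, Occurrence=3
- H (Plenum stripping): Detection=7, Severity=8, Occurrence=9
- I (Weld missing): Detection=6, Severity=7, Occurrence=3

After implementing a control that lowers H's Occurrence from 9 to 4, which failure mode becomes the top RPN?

E

RPN = Severity × Occurrence × Detection:
  A: 5 × 5 × 5 = 125
  B: 3 × 6 × 8 = 144
  C: 10 × 4 × 2 = 80
  D: 2 × 10 × 10 = 200
  E: 5 × 10 × 9 = 450
  F: 4 × 8 × 10 = 320
  G: 2 × 3 × 4 = 24
  H: 8 × 9 × 7 = 504
  I: 7 × 3 × 6 = 126
After action: H → 8 × 4 × 7 = 224.
Revised RPNs: E=450, F=320, H=224, D=200, B=144, I=126, A=125, C=80, G=24.
Highest is now E (450).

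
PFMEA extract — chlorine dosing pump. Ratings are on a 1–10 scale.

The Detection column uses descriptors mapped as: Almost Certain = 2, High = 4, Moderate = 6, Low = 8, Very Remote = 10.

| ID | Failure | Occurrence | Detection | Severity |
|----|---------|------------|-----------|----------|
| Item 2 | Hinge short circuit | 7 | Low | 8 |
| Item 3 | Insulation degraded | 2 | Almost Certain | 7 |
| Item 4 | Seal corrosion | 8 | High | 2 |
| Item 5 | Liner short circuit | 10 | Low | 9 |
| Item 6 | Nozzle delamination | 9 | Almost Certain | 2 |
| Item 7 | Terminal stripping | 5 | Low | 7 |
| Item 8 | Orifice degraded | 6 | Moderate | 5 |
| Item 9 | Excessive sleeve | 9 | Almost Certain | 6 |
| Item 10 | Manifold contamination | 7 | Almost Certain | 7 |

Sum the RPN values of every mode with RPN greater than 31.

1934

RPN = Severity × Occurrence × Detection:
  Item 2: 8 × 7 × 8 = 448
  Item 3: 7 × 2 × 2 = 28
  Item 4: 2 × 8 × 4 = 64
  Item 5: 9 × 10 × 8 = 720
  Item 6: 2 × 9 × 2 = 36
  Item 7: 7 × 5 × 8 = 280
  Item 8: 5 × 6 × 6 = 180
  Item 9: 6 × 9 × 2 = 108
  Item 10: 7 × 7 × 2 = 98
RPN > 31: Item 2 (448), Item 4 (64), Item 5 (720), Item 6 (36), Item 7 (280), Item 8 (180), Item 9 (108), Item 10 (98).
Sum: 448 + 64 + 720 + 36 + 280 + 180 + 108 + 98 = 1934.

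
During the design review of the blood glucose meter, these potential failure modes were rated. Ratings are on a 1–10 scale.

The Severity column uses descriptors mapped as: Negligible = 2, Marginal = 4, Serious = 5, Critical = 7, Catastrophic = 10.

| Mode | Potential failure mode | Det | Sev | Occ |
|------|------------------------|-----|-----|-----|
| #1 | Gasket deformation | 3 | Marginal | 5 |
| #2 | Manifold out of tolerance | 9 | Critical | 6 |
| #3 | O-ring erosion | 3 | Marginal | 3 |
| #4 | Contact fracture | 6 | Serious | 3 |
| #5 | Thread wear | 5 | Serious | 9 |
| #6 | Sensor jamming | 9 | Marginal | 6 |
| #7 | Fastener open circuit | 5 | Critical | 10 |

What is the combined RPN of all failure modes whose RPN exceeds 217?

953

RPN = Severity × Occurrence × Detection:
  #1: 4 × 5 × 3 = 60
  #2: 7 × 6 × 9 = 378
  #3: 4 × 3 × 3 = 36
  #4: 5 × 3 × 6 = 90
  #5: 5 × 9 × 5 = 225
  #6: 4 × 6 × 9 = 216
  #7: 7 × 10 × 5 = 350
RPN > 217: #2 (378), #5 (225), #7 (350).
Sum: 378 + 225 + 350 = 953.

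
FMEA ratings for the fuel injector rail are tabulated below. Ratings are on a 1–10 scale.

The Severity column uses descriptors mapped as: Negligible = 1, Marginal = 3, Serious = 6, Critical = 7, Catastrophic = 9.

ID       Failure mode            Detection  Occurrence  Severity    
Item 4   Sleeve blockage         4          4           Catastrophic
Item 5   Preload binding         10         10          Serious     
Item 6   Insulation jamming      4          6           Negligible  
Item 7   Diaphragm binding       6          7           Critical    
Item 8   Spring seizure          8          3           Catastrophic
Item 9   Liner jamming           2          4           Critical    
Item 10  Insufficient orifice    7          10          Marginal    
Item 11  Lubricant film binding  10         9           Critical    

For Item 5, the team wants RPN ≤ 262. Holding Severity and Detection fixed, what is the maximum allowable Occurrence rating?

4

Item 5: S=6, O=10, D=10 → current RPN = 600.
Fixed product = 60. Need 60 × O ≤ 262, so O ≤ 262/60 = 4.37.
Maximum integer Occurrence rating = 4 (gives RPN 240; O=5 would give 300 > 262).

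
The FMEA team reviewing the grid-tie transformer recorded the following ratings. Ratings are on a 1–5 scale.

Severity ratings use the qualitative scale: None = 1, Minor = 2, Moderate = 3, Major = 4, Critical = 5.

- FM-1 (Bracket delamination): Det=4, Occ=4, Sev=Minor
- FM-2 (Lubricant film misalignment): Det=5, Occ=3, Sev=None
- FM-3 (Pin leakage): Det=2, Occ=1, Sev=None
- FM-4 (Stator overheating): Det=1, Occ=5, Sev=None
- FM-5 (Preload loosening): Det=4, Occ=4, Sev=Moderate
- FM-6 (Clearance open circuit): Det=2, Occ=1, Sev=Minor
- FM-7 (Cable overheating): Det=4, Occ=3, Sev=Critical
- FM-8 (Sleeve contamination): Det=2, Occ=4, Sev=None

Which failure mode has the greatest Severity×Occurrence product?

Criticality = Severity × Occurrence:
  FM-1: 2 × 4 = 8
  FM-2: 1 × 3 = 3
  FM-3: 1 × 1 = 1
  FM-4: 1 × 5 = 5
  FM-5: 3 × 4 = 12
  FM-6: 2 × 1 = 2
  FM-7: 5 × 3 = 15
  FM-8: 1 × 4 = 4
Highest criticality is 15 → FM-7.

FM-7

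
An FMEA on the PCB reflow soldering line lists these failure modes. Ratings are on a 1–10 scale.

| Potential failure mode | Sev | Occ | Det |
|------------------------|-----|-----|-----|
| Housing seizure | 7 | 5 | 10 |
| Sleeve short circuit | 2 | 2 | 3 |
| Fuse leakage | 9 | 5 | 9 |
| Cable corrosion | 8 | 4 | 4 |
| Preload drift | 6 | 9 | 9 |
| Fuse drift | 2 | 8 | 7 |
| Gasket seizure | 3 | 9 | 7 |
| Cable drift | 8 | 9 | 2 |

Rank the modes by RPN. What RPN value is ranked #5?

RPN = Severity × Occurrence × Detection:
  Housing seizure: 7 × 5 × 10 = 350
  Sleeve short circuit: 2 × 2 × 3 = 12
  Fuse leakage: 9 × 5 × 9 = 405
  Cable corrosion: 8 × 4 × 4 = 128
  Preload drift: 6 × 9 × 9 = 486
  Fuse drift: 2 × 8 × 7 = 112
  Gasket seizure: 3 × 9 × 7 = 189
  Cable drift: 8 × 9 × 2 = 144
Sorted descending: 486, 405, 350, 189, 144, 128, 112, 12.
The fifth-highest RPN is 144 (Cable drift).

144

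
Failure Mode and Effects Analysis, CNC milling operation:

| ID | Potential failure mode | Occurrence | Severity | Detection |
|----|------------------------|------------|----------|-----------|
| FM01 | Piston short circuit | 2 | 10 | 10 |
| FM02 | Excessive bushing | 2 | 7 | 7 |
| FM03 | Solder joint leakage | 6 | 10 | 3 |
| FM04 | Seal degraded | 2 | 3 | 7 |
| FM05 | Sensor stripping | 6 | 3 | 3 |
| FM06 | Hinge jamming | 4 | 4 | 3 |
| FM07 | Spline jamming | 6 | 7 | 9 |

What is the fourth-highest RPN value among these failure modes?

98

RPN = Severity × Occurrence × Detection:
  FM01: 10 × 2 × 10 = 200
  FM02: 7 × 2 × 7 = 98
  FM03: 10 × 6 × 3 = 180
  FM04: 3 × 2 × 7 = 42
  FM05: 3 × 6 × 3 = 54
  FM06: 4 × 4 × 3 = 48
  FM07: 7 × 6 × 9 = 378
Sorted descending: 378, 200, 180, 98, 54, 48, 42.
The fourth-highest RPN is 98 (FM02).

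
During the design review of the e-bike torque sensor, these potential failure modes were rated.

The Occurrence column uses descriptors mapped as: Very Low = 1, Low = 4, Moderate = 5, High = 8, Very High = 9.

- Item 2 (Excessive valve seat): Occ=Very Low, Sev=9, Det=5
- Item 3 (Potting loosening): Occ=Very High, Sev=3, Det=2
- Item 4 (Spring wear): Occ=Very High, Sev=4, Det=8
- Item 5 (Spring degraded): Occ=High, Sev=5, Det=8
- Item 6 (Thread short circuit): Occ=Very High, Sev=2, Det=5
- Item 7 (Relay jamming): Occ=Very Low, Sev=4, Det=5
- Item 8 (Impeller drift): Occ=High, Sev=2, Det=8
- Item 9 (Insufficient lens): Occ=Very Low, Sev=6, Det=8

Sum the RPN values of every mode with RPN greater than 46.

928

RPN = Severity × Occurrence × Detection:
  Item 2: 9 × 1 × 5 = 45
  Item 3: 3 × 9 × 2 = 54
  Item 4: 4 × 9 × 8 = 288
  Item 5: 5 × 8 × 8 = 320
  Item 6: 2 × 9 × 5 = 90
  Item 7: 4 × 1 × 5 = 20
  Item 8: 2 × 8 × 8 = 128
  Item 9: 6 × 1 × 8 = 48
RPN > 46: Item 3 (54), Item 4 (288), Item 5 (320), Item 6 (90), Item 8 (128), Item 9 (48).
Sum: 54 + 288 + 320 + 90 + 128 + 48 = 928.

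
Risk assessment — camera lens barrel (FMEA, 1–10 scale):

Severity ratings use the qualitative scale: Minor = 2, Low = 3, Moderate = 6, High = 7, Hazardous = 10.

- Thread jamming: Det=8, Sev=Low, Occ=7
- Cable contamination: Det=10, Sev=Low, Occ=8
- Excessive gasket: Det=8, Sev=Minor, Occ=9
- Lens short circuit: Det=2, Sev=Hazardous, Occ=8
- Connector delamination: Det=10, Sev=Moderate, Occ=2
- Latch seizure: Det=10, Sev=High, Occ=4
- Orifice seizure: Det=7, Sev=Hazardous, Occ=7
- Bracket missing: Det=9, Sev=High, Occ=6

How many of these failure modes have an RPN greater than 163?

RPN = Severity × Occurrence × Detection:
  Thread jamming: 3 × 7 × 8 = 168
  Cable contamination: 3 × 8 × 10 = 240
  Excessive gasket: 2 × 9 × 8 = 144
  Lens short circuit: 10 × 8 × 2 = 160
  Connector delamination: 6 × 2 × 10 = 120
  Latch seizure: 7 × 4 × 10 = 280
  Orifice seizure: 10 × 7 × 7 = 490
  Bracket missing: 7 × 6 × 9 = 378
Modes with RPN > 163: Thread jamming (168), Cable contamination (240), Latch seizure (280), Orifice seizure (490), Bracket missing (378) → 5.

5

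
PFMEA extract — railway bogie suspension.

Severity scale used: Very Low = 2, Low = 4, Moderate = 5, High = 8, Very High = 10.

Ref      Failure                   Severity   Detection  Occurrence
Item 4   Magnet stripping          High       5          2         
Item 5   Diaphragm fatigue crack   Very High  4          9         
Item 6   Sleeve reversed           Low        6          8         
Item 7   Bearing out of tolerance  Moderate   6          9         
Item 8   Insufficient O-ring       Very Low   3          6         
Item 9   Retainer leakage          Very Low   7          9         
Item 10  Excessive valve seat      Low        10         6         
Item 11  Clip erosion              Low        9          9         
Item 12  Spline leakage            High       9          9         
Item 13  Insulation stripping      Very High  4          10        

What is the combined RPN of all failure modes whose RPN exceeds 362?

RPN = Severity × Occurrence × Detection:
  Item 4: 8 × 2 × 5 = 80
  Item 5: 10 × 9 × 4 = 360
  Item 6: 4 × 8 × 6 = 192
  Item 7: 5 × 9 × 6 = 270
  Item 8: 2 × 6 × 3 = 36
  Item 9: 2 × 9 × 7 = 126
  Item 10: 4 × 6 × 10 = 240
  Item 11: 4 × 9 × 9 = 324
  Item 12: 8 × 9 × 9 = 648
  Item 13: 10 × 10 × 4 = 400
RPN > 362: Item 12 (648), Item 13 (400).
Sum: 648 + 400 = 1048.

1048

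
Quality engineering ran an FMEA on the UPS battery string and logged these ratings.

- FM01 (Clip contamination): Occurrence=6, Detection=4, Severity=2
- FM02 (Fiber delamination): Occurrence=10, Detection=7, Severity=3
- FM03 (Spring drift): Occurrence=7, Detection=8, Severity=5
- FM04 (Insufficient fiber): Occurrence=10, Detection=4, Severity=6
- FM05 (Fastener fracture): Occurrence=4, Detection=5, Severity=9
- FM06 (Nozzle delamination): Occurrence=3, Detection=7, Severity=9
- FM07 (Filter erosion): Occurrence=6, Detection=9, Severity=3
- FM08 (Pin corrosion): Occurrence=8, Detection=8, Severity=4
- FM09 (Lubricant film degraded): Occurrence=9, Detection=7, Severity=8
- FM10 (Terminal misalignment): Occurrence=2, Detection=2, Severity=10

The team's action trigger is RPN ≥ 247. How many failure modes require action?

RPN = Severity × Occurrence × Detection:
  FM01: 2 × 6 × 4 = 48
  FM02: 3 × 10 × 7 = 210
  FM03: 5 × 7 × 8 = 280
  FM04: 6 × 10 × 4 = 240
  FM05: 9 × 4 × 5 = 180
  FM06: 9 × 3 × 7 = 189
  FM07: 3 × 6 × 9 = 162
  FM08: 4 × 8 × 8 = 256
  FM09: 8 × 9 × 7 = 504
  FM10: 10 × 2 × 2 = 40
Modes with RPN ≥ 247: FM03 (280), FM08 (256), FM09 (504) → 3.

3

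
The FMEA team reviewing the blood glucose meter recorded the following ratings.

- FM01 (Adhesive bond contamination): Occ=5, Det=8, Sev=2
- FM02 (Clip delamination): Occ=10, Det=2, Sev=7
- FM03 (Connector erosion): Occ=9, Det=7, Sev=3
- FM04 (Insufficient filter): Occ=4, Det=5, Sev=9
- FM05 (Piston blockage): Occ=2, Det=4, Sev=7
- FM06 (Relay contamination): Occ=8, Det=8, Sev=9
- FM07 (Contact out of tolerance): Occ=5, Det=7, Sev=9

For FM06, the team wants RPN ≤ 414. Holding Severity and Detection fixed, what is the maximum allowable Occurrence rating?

5

FM06: S=9, O=8, D=8 → current RPN = 576.
Fixed product = 72. Need 72 × O ≤ 414, so O ≤ 414/72 = 5.75.
Maximum integer Occurrence rating = 5 (gives RPN 360; O=6 would give 432 > 414).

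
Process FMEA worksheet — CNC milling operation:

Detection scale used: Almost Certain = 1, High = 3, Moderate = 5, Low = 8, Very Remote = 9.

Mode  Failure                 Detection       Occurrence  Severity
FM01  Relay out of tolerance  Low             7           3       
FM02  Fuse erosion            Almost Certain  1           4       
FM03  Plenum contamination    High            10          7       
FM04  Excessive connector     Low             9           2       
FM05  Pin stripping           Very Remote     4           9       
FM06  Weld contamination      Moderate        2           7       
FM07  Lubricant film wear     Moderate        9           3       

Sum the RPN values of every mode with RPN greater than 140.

846

RPN = Severity × Occurrence × Detection:
  FM01: 3 × 7 × 8 = 168
  FM02: 4 × 1 × 1 = 4
  FM03: 7 × 10 × 3 = 210
  FM04: 2 × 9 × 8 = 144
  FM05: 9 × 4 × 9 = 324
  FM06: 7 × 2 × 5 = 70
  FM07: 3 × 9 × 5 = 135
RPN > 140: FM01 (168), FM03 (210), FM04 (144), FM05 (324).
Sum: 168 + 210 + 144 + 324 = 846.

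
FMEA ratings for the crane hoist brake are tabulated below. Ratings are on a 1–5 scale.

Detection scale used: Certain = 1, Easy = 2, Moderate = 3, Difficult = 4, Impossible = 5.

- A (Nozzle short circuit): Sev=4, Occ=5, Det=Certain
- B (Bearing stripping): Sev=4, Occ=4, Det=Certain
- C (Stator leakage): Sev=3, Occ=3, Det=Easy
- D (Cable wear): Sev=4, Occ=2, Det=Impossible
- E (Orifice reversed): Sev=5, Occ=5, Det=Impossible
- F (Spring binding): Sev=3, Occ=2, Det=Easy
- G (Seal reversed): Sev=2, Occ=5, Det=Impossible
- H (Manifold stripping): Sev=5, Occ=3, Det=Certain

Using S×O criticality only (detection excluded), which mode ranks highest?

Criticality = Severity × Occurrence:
  A: 4 × 5 = 20
  B: 4 × 4 = 16
  C: 3 × 3 = 9
  D: 4 × 2 = 8
  E: 5 × 5 = 25
  F: 3 × 2 = 6
  G: 2 × 5 = 10
  H: 5 × 3 = 15
Highest criticality is 25 → E.

E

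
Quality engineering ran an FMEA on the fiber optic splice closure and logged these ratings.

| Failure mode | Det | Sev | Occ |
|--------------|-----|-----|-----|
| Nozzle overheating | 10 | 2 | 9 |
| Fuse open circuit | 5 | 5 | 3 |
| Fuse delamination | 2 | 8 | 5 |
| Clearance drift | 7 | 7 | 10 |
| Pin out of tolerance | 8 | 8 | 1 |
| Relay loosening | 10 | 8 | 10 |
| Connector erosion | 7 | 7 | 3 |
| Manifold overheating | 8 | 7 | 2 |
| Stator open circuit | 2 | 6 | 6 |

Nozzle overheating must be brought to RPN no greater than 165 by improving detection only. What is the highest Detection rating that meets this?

9

Nozzle overheating: S=2, O=9, D=10 → current RPN = 180.
Fixed product = 18. Need 18 × D ≤ 165, so D ≤ 165/18 = 9.17.
Maximum integer Detection rating = 9 (gives RPN 162; D=10 would give 180 > 165).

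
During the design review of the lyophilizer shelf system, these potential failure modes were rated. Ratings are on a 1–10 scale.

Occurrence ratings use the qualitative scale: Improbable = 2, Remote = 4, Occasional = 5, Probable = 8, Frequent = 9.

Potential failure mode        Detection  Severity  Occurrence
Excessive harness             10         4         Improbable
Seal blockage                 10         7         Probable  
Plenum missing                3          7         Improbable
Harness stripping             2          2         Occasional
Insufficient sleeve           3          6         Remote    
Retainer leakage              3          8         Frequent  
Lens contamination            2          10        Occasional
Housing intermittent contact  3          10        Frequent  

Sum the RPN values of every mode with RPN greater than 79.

RPN = Severity × Occurrence × Detection:
  Excessive harness: 4 × 2 × 10 = 80
  Seal blockage: 7 × 8 × 10 = 560
  Plenum missing: 7 × 2 × 3 = 42
  Harness stripping: 2 × 5 × 2 = 20
  Insufficient sleeve: 6 × 4 × 3 = 72
  Retainer leakage: 8 × 9 × 3 = 216
  Lens contamination: 10 × 5 × 2 = 100
  Housing intermittent contact: 10 × 9 × 3 = 270
RPN > 79: Excessive harness (80), Seal blockage (560), Retainer leakage (216), Lens contamination (100), Housing intermittent contact (270).
Sum: 80 + 560 + 216 + 100 + 270 = 1226.

1226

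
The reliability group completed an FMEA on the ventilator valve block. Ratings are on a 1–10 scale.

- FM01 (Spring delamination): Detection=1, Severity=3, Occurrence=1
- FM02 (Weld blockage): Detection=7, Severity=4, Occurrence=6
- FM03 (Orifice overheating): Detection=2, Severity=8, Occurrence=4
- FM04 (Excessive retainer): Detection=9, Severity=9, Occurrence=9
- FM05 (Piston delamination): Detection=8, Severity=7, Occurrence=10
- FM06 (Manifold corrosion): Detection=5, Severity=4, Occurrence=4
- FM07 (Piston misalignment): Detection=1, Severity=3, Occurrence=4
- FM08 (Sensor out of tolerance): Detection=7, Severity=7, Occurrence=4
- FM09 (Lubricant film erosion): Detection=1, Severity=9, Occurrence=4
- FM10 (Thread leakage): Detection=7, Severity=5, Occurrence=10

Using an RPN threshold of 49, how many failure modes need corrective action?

RPN = Severity × Occurrence × Detection:
  FM01: 3 × 1 × 1 = 3
  FM02: 4 × 6 × 7 = 168
  FM03: 8 × 4 × 2 = 64
  FM04: 9 × 9 × 9 = 729
  FM05: 7 × 10 × 8 = 560
  FM06: 4 × 4 × 5 = 80
  FM07: 3 × 4 × 1 = 12
  FM08: 7 × 4 × 7 = 196
  FM09: 9 × 4 × 1 = 36
  FM10: 5 × 10 × 7 = 350
Modes with RPN ≥ 49: FM02 (168), FM03 (64), FM04 (729), FM05 (560), FM06 (80), FM08 (196), FM10 (350) → 7.

7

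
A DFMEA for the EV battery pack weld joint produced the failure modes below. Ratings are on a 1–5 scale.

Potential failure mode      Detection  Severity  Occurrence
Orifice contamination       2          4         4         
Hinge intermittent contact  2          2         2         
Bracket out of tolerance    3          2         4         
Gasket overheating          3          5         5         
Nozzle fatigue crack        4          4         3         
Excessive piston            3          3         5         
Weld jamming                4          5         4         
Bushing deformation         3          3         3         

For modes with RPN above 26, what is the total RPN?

307

RPN = Severity × Occurrence × Detection:
  Orifice contamination: 4 × 4 × 2 = 32
  Hinge intermittent contact: 2 × 2 × 2 = 8
  Bracket out of tolerance: 2 × 4 × 3 = 24
  Gasket overheating: 5 × 5 × 3 = 75
  Nozzle fatigue crack: 4 × 3 × 4 = 48
  Excessive piston: 3 × 5 × 3 = 45
  Weld jamming: 5 × 4 × 4 = 80
  Bushing deformation: 3 × 3 × 3 = 27
RPN > 26: Orifice contamination (32), Gasket overheating (75), Nozzle fatigue crack (48), Excessive piston (45), Weld jamming (80), Bushing deformation (27).
Sum: 32 + 75 + 48 + 45 + 80 + 27 = 307.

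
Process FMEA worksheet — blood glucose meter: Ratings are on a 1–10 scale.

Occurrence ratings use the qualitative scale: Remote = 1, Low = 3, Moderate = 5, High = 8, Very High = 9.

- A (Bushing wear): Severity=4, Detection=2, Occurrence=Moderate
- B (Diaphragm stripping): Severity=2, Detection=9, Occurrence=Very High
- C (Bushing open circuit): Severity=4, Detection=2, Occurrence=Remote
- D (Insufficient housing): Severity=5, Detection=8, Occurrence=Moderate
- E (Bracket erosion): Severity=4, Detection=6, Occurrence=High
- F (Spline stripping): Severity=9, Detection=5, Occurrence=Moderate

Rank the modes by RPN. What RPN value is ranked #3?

RPN = Severity × Occurrence × Detection:
  A: 4 × 5 × 2 = 40
  B: 2 × 9 × 9 = 162
  C: 4 × 1 × 2 = 8
  D: 5 × 5 × 8 = 200
  E: 4 × 8 × 6 = 192
  F: 9 × 5 × 5 = 225
Sorted descending: 225, 200, 192, 162, 40, 8.
The third-highest RPN is 192 (E).

192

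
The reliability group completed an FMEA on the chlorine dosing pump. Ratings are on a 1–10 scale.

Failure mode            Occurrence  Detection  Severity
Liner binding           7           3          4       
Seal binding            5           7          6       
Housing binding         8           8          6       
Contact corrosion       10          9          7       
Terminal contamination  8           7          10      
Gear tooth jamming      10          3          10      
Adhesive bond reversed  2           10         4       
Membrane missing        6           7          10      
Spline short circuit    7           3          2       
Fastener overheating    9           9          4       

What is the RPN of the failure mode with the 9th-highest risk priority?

80

RPN = Severity × Occurrence × Detection:
  Liner binding: 4 × 7 × 3 = 84
  Seal binding: 6 × 5 × 7 = 210
  Housing binding: 6 × 8 × 8 = 384
  Contact corrosion: 7 × 10 × 9 = 630
  Terminal contamination: 10 × 8 × 7 = 560
  Gear tooth jamming: 10 × 10 × 3 = 300
  Adhesive bond reversed: 4 × 2 × 10 = 80
  Membrane missing: 10 × 6 × 7 = 420
  Spline short circuit: 2 × 7 × 3 = 42
  Fastener overheating: 4 × 9 × 9 = 324
Sorted descending: 630, 560, 420, 384, 324, 300, 210, 84, 80, 42.
The 9th-highest RPN is 80 (Adhesive bond reversed).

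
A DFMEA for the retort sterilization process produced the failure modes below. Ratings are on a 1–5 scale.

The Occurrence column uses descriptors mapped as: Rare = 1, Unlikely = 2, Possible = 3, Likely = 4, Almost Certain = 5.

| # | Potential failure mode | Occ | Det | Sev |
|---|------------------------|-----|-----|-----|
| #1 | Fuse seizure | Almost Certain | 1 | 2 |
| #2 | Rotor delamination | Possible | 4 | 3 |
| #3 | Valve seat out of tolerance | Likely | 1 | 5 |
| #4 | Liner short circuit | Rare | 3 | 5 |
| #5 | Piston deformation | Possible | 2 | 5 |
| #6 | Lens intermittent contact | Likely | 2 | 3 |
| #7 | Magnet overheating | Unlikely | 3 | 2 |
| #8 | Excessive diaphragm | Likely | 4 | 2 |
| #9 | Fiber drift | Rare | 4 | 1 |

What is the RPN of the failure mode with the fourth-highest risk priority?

RPN = Severity × Occurrence × Detection:
  #1: 2 × 5 × 1 = 10
  #2: 3 × 3 × 4 = 36
  #3: 5 × 4 × 1 = 20
  #4: 5 × 1 × 3 = 15
  #5: 5 × 3 × 2 = 30
  #6: 3 × 4 × 2 = 24
  #7: 2 × 2 × 3 = 12
  #8: 2 × 4 × 4 = 32
  #9: 1 × 1 × 4 = 4
Sorted descending: 36, 32, 30, 24, 20, 15, 12, 10, 4.
The fourth-highest RPN is 24 (#6).

24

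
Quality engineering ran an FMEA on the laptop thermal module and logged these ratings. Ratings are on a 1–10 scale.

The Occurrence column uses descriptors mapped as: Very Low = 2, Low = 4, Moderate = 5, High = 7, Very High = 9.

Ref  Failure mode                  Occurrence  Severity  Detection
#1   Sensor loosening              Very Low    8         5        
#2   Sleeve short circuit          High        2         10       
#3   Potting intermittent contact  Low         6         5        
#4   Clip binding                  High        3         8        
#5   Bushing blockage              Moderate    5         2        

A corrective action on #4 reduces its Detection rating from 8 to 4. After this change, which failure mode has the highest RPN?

#2

RPN = Severity × Occurrence × Detection:
  #1: 8 × 2 × 5 = 80
  #2: 2 × 7 × 10 = 140
  #3: 6 × 4 × 5 = 120
  #4: 3 × 7 × 8 = 168
  #5: 5 × 5 × 2 = 50
After action: #4 → 3 × 7 × 4 = 84.
Revised RPNs: #2=140, #3=120, #4=84, #1=80, #5=50.
Highest is now #2 (140).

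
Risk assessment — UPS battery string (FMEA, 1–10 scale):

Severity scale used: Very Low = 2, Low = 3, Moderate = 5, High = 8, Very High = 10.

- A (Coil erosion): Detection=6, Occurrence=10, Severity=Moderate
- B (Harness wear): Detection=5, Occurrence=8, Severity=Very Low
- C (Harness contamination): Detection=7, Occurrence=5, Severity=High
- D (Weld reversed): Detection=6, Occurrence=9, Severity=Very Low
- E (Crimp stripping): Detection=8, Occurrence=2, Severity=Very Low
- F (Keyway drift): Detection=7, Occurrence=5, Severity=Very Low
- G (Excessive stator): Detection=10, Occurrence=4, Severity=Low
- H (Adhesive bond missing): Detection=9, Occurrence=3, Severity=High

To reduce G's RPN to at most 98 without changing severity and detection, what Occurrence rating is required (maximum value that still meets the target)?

G: S=3, O=4, D=10 → current RPN = 120.
Fixed product = 30. Need 30 × O ≤ 98, so O ≤ 98/30 = 3.27.
Maximum integer Occurrence rating = 3 (gives RPN 90; O=4 would give 120 > 98).

3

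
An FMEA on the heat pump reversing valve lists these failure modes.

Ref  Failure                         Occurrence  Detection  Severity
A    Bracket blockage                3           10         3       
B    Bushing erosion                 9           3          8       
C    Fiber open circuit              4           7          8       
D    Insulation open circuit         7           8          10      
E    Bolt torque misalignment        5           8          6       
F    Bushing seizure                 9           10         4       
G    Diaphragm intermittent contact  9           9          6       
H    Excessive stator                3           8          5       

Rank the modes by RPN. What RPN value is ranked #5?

224

RPN = Severity × Occurrence × Detection:
  A: 3 × 3 × 10 = 90
  B: 8 × 9 × 3 = 216
  C: 8 × 4 × 7 = 224
  D: 10 × 7 × 8 = 560
  E: 6 × 5 × 8 = 240
  F: 4 × 9 × 10 = 360
  G: 6 × 9 × 9 = 486
  H: 5 × 3 × 8 = 120
Sorted descending: 560, 486, 360, 240, 224, 216, 120, 90.
The fifth-highest RPN is 224 (C).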